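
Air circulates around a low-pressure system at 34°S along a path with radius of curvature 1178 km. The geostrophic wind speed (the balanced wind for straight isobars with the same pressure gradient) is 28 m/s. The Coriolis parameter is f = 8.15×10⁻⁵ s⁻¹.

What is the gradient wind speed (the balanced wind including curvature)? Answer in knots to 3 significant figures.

44.0 knots

Around a low, centrifugal force acts outward with Coriolis, so pressure-gradient force balances both:
(1/ρ)|∂P/∂n| = fV + V²/R  →  V² + fR·V − fR·V_g = 0
With fR = 8.15×10⁻⁵ × 1178×10³ m = 96.0 m/s:
V = [−fR + √((fR)² + 4 fR V_g)]/2 = [−96.0 + √(96.0² + 4×96.0×28)]/2 = 22.7 m/s
Subgeostrophic (V < V_g = 28 m/s), as expected around a low.
Converting: 22.7 m/s × 1.944 = 44.0 knots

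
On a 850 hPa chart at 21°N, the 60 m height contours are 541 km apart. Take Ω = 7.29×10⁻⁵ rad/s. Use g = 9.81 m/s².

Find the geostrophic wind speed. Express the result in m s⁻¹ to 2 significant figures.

21 m s⁻¹

Coriolis parameter at 21°N:
f = 2Ω sin φ = 2 × 7.29×10⁻⁵ × sin 21° = 5.23×10⁻⁵ s⁻¹
Height gradient: |∂Z/∂n| = 60 m / 541000 m = 1.11×10⁻⁴
On a pressure surface, geostrophic balance gives V_g = (g/f)|∂Z/∂n|:
V_g = 9.81 × 1.11×10⁻⁴ / 5.23×10⁻⁵ = 20.8 m/s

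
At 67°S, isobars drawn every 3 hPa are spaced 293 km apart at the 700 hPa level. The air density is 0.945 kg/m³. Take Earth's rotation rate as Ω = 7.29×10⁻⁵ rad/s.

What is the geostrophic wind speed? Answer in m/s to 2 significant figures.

8.1 m/s

Coriolis parameter at 67°S:
f = 2Ω sin φ = 2 × 7.29×10⁻⁵ × sin 67° = 1.34×10⁻⁴ s⁻¹
Pressure gradient: |∂P/∂n| = 300 Pa / 293000 m = 1.02×10⁻³ Pa/m
Geostrophic balance (pressure-gradient force = Coriolis force):
V_g = (1/(fρ)) |∂P/∂n| = 1.02×10⁻³ / (1.34×10⁻⁴ × 0.945) = 8.07 m/s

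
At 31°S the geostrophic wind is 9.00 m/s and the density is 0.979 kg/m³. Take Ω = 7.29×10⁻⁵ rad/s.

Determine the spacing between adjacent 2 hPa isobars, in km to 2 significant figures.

Coriolis parameter at 31°S:
f = 2Ω sin φ = 2 × 7.29×10⁻⁵ × sin 31° = 7.51×10⁻⁵ s⁻¹
Geostrophic balance rearranged: |∂P/∂n| = f ρ V_g
|∂P/∂n| = 7.51×10⁻⁵ × 0.979 × 9.00 = 6.62×10⁻⁴ Pa/m
Isobar spacing: Δn = ΔP/|∂P/∂n| = 200 Pa / 6.62×10⁻⁴ Pa/m = 302279 m ≈ 300 km

300 km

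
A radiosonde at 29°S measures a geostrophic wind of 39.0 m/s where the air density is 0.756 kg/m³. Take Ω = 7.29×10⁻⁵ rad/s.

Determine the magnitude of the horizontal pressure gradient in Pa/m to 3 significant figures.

Coriolis parameter at 29°S:
f = 2Ω sin φ = 2 × 7.29×10⁻⁵ × sin 29° = 7.07×10⁻⁵ s⁻¹
Geostrophic balance rearranged: |∂P/∂n| = f ρ V_g
|∂P/∂n| = 7.07×10⁻⁵ × 0.756 × 39.0 = 2.08×10⁻³ Pa/m

2.08×10⁻³ Pa/m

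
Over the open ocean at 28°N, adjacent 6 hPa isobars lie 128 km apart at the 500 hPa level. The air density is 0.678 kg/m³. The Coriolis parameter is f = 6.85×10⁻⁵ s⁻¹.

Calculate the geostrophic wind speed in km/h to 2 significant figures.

360 km/h

Pressure gradient: |∂P/∂n| = 600 Pa / 128000 m = 4.69×10⁻³ Pa/m
Geostrophic balance (pressure-gradient force = Coriolis force):
V_g = (1/(fρ)) |∂P/∂n| = 4.69×10⁻³ / (6.85×10⁻⁵ × 0.678) = 101 m/s
Converting: 101 m/s × 3.6 = 360 km/h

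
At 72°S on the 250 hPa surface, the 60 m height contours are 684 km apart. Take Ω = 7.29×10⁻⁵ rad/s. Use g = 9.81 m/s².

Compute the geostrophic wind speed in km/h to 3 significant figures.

Coriolis parameter at 72°S:
f = 2Ω sin φ = 2 × 7.29×10⁻⁵ × sin 72° = 1.39×10⁻⁴ s⁻¹
Height gradient: |∂Z/∂n| = 60 m / 684000 m = 8.77×10⁻⁵
On a pressure surface, geostrophic balance gives V_g = (g/f)|∂Z/∂n|:
V_g = 9.81 × 8.77×10⁻⁵ / 1.39×10⁻⁴ = 6.21 m/s
Converting: 6.21 m/s × 3.6 = 22.3 km/h

22.3 km/h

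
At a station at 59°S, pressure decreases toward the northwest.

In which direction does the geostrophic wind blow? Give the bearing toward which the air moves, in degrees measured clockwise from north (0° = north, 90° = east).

The pressure-gradient force points toward the northwest (bearing 315°).
Geostrophic balance: in the Southern Hemisphere the Coriolis force deflects motion to the left, so the geostrophic wind blows 90° to the left of the pressure-gradient force (low pressure on the right).
Rotating 315° by 90° counterclockwise gives 225° — the wind blows toward the southwest.

225°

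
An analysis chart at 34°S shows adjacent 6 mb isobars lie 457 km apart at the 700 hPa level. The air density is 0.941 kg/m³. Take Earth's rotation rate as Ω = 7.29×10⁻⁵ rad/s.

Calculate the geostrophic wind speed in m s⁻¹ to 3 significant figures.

17.1 m s⁻¹

Coriolis parameter at 34°S:
f = 2Ω sin φ = 2 × 7.29×10⁻⁵ × sin 34° = 8.15×10⁻⁵ s⁻¹
Pressure gradient: |∂P/∂n| = 600 Pa / 457000 m = 1.31×10⁻³ Pa/m
Geostrophic balance (pressure-gradient force = Coriolis force):
V_g = (1/(fρ)) |∂P/∂n| = 1.31×10⁻³ / (8.15×10⁻⁵ × 0.941) = 17.1 m/s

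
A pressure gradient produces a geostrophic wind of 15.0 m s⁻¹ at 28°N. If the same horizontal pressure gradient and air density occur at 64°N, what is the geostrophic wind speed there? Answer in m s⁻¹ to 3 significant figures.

With the same pressure gradient and density, V_g ∝ 1/f ∝ 1/sin φ.
V₂ = V₁ · sin φ₁ / sin φ₂ = 15.0 × sin 28° / sin 64°
V₂ = 15.0 × 0.4695/0.8988 = 7.84 m s⁻¹

7.84 m s⁻¹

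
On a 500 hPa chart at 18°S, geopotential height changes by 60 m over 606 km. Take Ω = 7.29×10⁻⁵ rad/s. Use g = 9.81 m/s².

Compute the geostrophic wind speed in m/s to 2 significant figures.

22 m/s

Coriolis parameter at 18°S:
f = 2Ω sin φ = 2 × 7.29×10⁻⁵ × sin 18° = 4.51×10⁻⁵ s⁻¹
Height gradient: |∂Z/∂n| = 60 m / 606000 m = 9.90×10⁻⁵
On a pressure surface, geostrophic balance gives V_g = (g/f)|∂Z/∂n|:
V_g = 9.81 × 9.90×10⁻⁵ / 4.51×10⁻⁵ = 21.6 m/s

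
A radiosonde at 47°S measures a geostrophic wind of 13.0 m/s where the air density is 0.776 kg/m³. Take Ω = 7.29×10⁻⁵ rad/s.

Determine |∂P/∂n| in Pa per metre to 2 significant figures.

1.1×10⁻³ Pa/m

Coriolis parameter at 47°S:
f = 2Ω sin φ = 2 × 7.29×10⁻⁵ × sin 47° = 1.07×10⁻⁴ s⁻¹
Geostrophic balance rearranged: |∂P/∂n| = f ρ V_g
|∂P/∂n| = 1.07×10⁻⁴ × 0.776 × 13.0 = 1.08×10⁻³ Pa/m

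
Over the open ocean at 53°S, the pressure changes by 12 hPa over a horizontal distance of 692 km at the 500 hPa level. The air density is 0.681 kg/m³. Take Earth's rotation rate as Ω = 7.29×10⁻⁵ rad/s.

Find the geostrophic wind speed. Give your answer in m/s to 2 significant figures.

22 m/s

Coriolis parameter at 53°S:
f = 2Ω sin φ = 2 × 7.29×10⁻⁵ × sin 53° = 1.16×10⁻⁴ s⁻¹
Pressure gradient: |∂P/∂n| = 1200 Pa / 692000 m = 1.73×10⁻³ Pa/m
Geostrophic balance (pressure-gradient force = Coriolis force):
V_g = (1/(fρ)) |∂P/∂n| = 1.73×10⁻³ / (1.16×10⁻⁴ × 0.681) = 21.9 m/s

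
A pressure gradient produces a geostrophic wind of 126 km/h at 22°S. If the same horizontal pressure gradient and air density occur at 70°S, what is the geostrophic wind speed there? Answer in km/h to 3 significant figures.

50.2 km/h

With the same pressure gradient and density, V_g ∝ 1/f ∝ 1/sin φ.
V₂ = V₁ · sin φ₁ / sin φ₂ = 126 × sin 22° / sin 70°
V₂ = 126 × 0.3746/0.9397 = 50.2 km/h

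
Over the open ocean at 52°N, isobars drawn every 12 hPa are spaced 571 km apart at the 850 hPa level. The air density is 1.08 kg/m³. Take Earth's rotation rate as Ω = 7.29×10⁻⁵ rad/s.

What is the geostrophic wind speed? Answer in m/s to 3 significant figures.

16.9 m/s

Coriolis parameter at 52°N:
f = 2Ω sin φ = 2 × 7.29×10⁻⁵ × sin 52° = 1.15×10⁻⁴ s⁻¹
Pressure gradient: |∂P/∂n| = 1200 Pa / 571000 m = 2.10×10⁻³ Pa/m
Geostrophic balance (pressure-gradient force = Coriolis force):
V_g = (1/(fρ)) |∂P/∂n| = 2.10×10⁻³ / (1.15×10⁻⁴ × 1.08) = 16.9 m/s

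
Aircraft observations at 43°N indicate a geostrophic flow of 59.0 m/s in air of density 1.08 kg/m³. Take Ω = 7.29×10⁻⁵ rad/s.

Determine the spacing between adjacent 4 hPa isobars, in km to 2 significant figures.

Coriolis parameter at 43°N:
f = 2Ω sin φ = 2 × 7.29×10⁻⁵ × sin 43° = 9.94×10⁻⁵ s⁻¹
Geostrophic balance rearranged: |∂P/∂n| = f ρ V_g
|∂P/∂n| = 9.94×10⁻⁵ × 1.08 × 59.0 = 6.34×10⁻³ Pa/m
Isobar spacing: Δn = ΔP/|∂P/∂n| = 400 Pa / 6.34×10⁻³ Pa/m = 63131 m ≈ 63 km

63 km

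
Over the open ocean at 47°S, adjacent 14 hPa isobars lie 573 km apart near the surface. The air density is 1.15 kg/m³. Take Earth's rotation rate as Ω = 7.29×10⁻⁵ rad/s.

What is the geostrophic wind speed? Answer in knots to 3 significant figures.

38.7 knots

Coriolis parameter at 47°S:
f = 2Ω sin φ = 2 × 7.29×10⁻⁵ × sin 47° = 1.07×10⁻⁴ s⁻¹
Pressure gradient: |∂P/∂n| = 1400 Pa / 573000 m = 2.44×10⁻³ Pa/m
Geostrophic balance (pressure-gradient force = Coriolis force):
V_g = (1/(fρ)) |∂P/∂n| = 2.44×10⁻³ / (1.07×10⁻⁴ × 1.15) = 19.9 m/s
Converting: 19.9 m/s × 1.944 = 38.7 knots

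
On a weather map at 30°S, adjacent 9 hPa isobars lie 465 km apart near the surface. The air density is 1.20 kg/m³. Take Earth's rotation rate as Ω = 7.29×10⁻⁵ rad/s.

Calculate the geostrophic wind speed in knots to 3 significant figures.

Coriolis parameter at 30°S:
f = 2Ω sin φ = 2 × 7.29×10⁻⁵ × sin 30° = 7.29×10⁻⁵ s⁻¹
Pressure gradient: |∂P/∂n| = 900 Pa / 465000 m = 1.94×10⁻³ Pa/m
Geostrophic balance (pressure-gradient force = Coriolis force):
V_g = (1/(fρ)) |∂P/∂n| = 1.94×10⁻³ / (7.29×10⁻⁵ × 1.20) = 22.1 m/s
Converting: 22.1 m/s × 1.944 = 43.0 knots

43.0 knots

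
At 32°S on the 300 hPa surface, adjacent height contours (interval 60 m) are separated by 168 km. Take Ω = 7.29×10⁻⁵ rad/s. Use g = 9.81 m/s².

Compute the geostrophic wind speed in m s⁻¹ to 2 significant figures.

Coriolis parameter at 32°S:
f = 2Ω sin φ = 2 × 7.29×10⁻⁵ × sin 32° = 7.73×10⁻⁵ s⁻¹
Height gradient: |∂Z/∂n| = 60 m / 168000 m = 3.57×10⁻⁴
On a pressure surface, geostrophic balance gives V_g = (g/f)|∂Z/∂n|:
V_g = 9.81 × 3.57×10⁻⁴ / 7.73×10⁻⁵ = 45.3 m/s

45 m s⁻¹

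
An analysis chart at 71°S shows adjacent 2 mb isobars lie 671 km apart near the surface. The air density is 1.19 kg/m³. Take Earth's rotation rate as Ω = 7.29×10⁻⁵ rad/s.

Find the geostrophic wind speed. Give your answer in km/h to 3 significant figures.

Coriolis parameter at 71°S:
f = 2Ω sin φ = 2 × 7.29×10⁻⁵ × sin 71° = 1.38×10⁻⁴ s⁻¹
Pressure gradient: |∂P/∂n| = 200 Pa / 671000 m = 2.98×10⁻⁴ Pa/m
Geostrophic balance (pressure-gradient force = Coriolis force):
V_g = (1/(fρ)) |∂P/∂n| = 2.98×10⁻⁴ / (1.38×10⁻⁴ × 1.19) = 1.82 m/s
Converting: 1.82 m/s × 3.6 = 6.54 km/h

6.54 km/h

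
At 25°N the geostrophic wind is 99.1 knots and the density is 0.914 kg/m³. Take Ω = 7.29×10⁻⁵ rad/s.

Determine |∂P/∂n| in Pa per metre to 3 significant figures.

2.87×10⁻³ Pa/m

Coriolis parameter at 25°N:
f = 2Ω sin φ = 2 × 7.29×10⁻⁵ × sin 25° = 6.16×10⁻⁵ s⁻¹
Wind speed in SI: 99.1 knots = 51.0 m/s
Geostrophic balance rearranged: |∂P/∂n| = f ρ V_g
|∂P/∂n| = 6.16×10⁻⁵ × 0.914 × 51.0 = 2.87×10⁻³ Pa/m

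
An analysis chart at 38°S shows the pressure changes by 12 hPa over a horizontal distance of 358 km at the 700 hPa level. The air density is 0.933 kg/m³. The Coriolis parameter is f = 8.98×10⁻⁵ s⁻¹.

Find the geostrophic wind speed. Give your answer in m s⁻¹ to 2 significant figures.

40 m s⁻¹

Pressure gradient: |∂P/∂n| = 1200 Pa / 358000 m = 3.35×10⁻³ Pa/m
Geostrophic balance (pressure-gradient force = Coriolis force):
V_g = (1/(fρ)) |∂P/∂n| = 3.35×10⁻³ / (8.98×10⁻⁵ × 0.933) = 40.0 m/s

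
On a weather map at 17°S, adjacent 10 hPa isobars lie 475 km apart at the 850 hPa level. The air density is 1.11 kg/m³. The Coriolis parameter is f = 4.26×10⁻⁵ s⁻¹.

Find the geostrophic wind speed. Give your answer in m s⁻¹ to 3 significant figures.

Pressure gradient: |∂P/∂n| = 1000 Pa / 475000 m = 2.11×10⁻³ Pa/m
Geostrophic balance (pressure-gradient force = Coriolis force):
V_g = (1/(fρ)) |∂P/∂n| = 2.11×10⁻³ / (4.26×10⁻⁵ × 1.11) = 44.5 m/s

44.5 m s⁻¹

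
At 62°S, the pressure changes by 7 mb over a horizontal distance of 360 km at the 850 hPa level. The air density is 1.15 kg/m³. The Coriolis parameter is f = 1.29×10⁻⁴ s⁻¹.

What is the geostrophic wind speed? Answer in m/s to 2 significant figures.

13 m/s

Pressure gradient: |∂P/∂n| = 700 Pa / 360000 m = 1.94×10⁻³ Pa/m
Geostrophic balance (pressure-gradient force = Coriolis force):
V_g = (1/(fρ)) |∂P/∂n| = 1.94×10⁻³ / (1.29×10⁻⁴ × 1.15) = 13.1 m/s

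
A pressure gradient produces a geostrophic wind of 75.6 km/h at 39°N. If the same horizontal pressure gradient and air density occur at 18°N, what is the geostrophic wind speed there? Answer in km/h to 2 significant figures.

With the same pressure gradient and density, V_g ∝ 1/f ∝ 1/sin φ.
V₂ = V₁ · sin φ₁ / sin φ₂ = 75.6 × sin 39° / sin 18°
V₂ = 75.6 × 0.6293/0.3090 = 150 km/h

150 km/h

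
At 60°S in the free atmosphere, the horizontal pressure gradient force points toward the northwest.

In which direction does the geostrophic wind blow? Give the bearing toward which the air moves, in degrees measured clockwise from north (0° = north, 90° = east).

225°

The pressure-gradient force points toward the northwest (bearing 315°).
Geostrophic balance: in the Southern Hemisphere the Coriolis force deflects motion to the left, so the geostrophic wind blows 90° to the left of the pressure-gradient force (low pressure on the right).
Rotating 315° by 90° counterclockwise gives 225° — the wind blows toward the southwest.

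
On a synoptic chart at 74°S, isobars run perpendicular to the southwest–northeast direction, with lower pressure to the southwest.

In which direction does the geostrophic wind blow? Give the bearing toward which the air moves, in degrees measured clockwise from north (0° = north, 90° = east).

The pressure-gradient force points toward the southwest (bearing 225°).
Geostrophic balance: in the Southern Hemisphere the Coriolis force deflects motion to the left, so the geostrophic wind blows 90° to the left of the pressure-gradient force (low pressure on the right).
Rotating 225° by 90° counterclockwise gives 135° — the wind blows toward the southeast.

135°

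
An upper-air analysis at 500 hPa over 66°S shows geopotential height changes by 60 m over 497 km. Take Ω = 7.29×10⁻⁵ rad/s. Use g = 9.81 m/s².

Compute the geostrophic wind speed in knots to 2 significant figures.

17 knots

Coriolis parameter at 66°S:
f = 2Ω sin φ = 2 × 7.29×10⁻⁵ × sin 66° = 1.33×10⁻⁴ s⁻¹
Height gradient: |∂Z/∂n| = 60 m / 497000 m = 1.21×10⁻⁴
On a pressure surface, geostrophic balance gives V_g = (g/f)|∂Z/∂n|:
V_g = 9.81 × 1.21×10⁻⁴ / 1.33×10⁻⁴ = 8.89 m/s
Converting: 8.89 m/s × 1.944 = 17 knots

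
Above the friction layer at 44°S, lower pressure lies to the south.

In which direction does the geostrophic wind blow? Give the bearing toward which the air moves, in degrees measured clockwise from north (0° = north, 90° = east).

The pressure-gradient force points toward the south (bearing 180°).
Geostrophic balance: in the Southern Hemisphere the Coriolis force deflects motion to the left, so the geostrophic wind blows 90° to the left of the pressure-gradient force (low pressure on the right).
Rotating 180° by 90° counterclockwise gives 090° — the wind blows toward the east.

090°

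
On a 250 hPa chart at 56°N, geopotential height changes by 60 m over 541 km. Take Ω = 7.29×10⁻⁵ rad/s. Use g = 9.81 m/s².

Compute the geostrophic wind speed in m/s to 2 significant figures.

9.0 m/s

Coriolis parameter at 56°N:
f = 2Ω sin φ = 2 × 7.29×10⁻⁵ × sin 56° = 1.21×10⁻⁴ s⁻¹
Height gradient: |∂Z/∂n| = 60 m / 541000 m = 1.11×10⁻⁴
On a pressure surface, geostrophic balance gives V_g = (g/f)|∂Z/∂n|:
V_g = 9.81 × 1.11×10⁻⁴ / 1.21×10⁻⁴ = 9.00 m/s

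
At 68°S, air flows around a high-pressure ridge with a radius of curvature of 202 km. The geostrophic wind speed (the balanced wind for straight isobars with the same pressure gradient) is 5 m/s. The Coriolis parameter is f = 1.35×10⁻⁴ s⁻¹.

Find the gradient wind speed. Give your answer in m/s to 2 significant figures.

6.6 m/s

Around a high, pressure-gradient force acts outward with centrifugal, so Coriolis balances both:
fV = (1/ρ)|∂P/∂n| + V²/R  →  V² − fR·V + fR·V_g = 0
With fR = 1.35×10⁻⁴ × 202×10³ m = 27.3 m/s:
V = [fR − √((fR)² − 4 fR V_g)]/2 = [27.3 − √(27.3² − 4×27.3×5)]/2 = 6.59 m/s
Supergeostrophic (V > V_g = 5 m/s), as expected around a high.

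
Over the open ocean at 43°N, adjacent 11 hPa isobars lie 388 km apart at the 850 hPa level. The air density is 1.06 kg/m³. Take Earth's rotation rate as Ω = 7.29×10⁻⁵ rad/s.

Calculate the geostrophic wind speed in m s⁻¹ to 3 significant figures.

26.9 m s⁻¹

Coriolis parameter at 43°N:
f = 2Ω sin φ = 2 × 7.29×10⁻⁵ × sin 43° = 9.94×10⁻⁵ s⁻¹
Pressure gradient: |∂P/∂n| = 1100 Pa / 388000 m = 2.84×10⁻³ Pa/m
Geostrophic balance (pressure-gradient force = Coriolis force):
V_g = (1/(fρ)) |∂P/∂n| = 2.84×10⁻³ / (9.94×10⁻⁵ × 1.06) = 26.9 m/s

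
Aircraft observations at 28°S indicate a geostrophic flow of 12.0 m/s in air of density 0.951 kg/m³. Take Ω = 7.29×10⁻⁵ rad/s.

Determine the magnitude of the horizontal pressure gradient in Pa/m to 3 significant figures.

7.81×10⁻⁴ Pa/m

Coriolis parameter at 28°S:
f = 2Ω sin φ = 2 × 7.29×10⁻⁵ × sin 28° = 6.84×10⁻⁵ s⁻¹
Geostrophic balance rearranged: |∂P/∂n| = f ρ V_g
|∂P/∂n| = 6.84×10⁻⁵ × 0.951 × 12.0 = 7.81×10⁻⁴ Pa/m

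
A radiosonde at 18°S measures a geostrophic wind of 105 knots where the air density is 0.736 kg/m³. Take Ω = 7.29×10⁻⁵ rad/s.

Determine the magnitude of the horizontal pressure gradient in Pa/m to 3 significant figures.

Coriolis parameter at 18°S:
f = 2Ω sin φ = 2 × 7.29×10⁻⁵ × sin 18° = 4.51×10⁻⁵ s⁻¹
Wind speed in SI: 105 knots = 54.0 m/s
Geostrophic balance rearranged: |∂P/∂n| = f ρ V_g
|∂P/∂n| = 4.51×10⁻⁵ × 0.736 × 54.0 = 1.79×10⁻³ Pa/m

1.79×10⁻³ Pa/m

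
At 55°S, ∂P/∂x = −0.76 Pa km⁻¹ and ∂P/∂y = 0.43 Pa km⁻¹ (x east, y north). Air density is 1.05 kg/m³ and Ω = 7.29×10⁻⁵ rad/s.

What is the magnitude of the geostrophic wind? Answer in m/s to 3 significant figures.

6.96 m/s

Coriolis parameter at 55°S:
f = 2Ω sin φ = 2 × 7.29×10⁻⁵ × sin 55° = 1.19×10⁻⁴ s⁻¹
In the Southern Hemisphere f is negative: f = −1.19×10⁻⁴ s⁻¹.
Component geostrophic relations (x east, y north):
u_g = −(1/(fρ)) ∂P/∂y,  v_g = (1/(fρ)) ∂P/∂x
u_g = −(0.43×10⁻³)/(−1.19×10⁻⁴ × 1.05) = 3.43 m/s;  v_g = (−0.76×10⁻³)/(−1.19×10⁻⁴ × 1.05) = 6.06 m/s
|V_g| = √(u_g² + v_g²) = 6.96 m/s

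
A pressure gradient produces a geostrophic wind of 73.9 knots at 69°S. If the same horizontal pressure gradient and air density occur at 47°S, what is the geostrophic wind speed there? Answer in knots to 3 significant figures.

94.3 knots

With the same pressure gradient and density, V_g ∝ 1/f ∝ 1/sin φ.
V₂ = V₁ · sin φ₁ / sin φ₂ = 73.9 × sin 69° / sin 47°
V₂ = 73.9 × 0.9336/0.7314 = 94.3 knots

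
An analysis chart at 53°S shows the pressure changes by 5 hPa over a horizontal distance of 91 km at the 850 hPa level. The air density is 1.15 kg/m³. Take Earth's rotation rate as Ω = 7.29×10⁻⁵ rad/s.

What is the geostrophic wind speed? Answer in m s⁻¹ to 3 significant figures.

41.0 m s⁻¹

Coriolis parameter at 53°S:
f = 2Ω sin φ = 2 × 7.29×10⁻⁵ × sin 53° = 1.16×10⁻⁴ s⁻¹
Pressure gradient: |∂P/∂n| = 500 Pa / 91000 m = 5.49×10⁻³ Pa/m
Geostrophic balance (pressure-gradient force = Coriolis force):
V_g = (1/(fρ)) |∂P/∂n| = 5.49×10⁻³ / (1.16×10⁻⁴ × 1.15) = 41.0 m/s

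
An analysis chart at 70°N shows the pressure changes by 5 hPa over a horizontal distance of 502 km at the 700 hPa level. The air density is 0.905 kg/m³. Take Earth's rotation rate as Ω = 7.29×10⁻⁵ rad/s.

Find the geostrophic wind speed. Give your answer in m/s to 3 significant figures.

Coriolis parameter at 70°N:
f = 2Ω sin φ = 2 × 7.29×10⁻⁵ × sin 70° = 1.37×10⁻⁴ s⁻¹
Pressure gradient: |∂P/∂n| = 500 Pa / 502000 m = 9.96×10⁻⁴ Pa/m
Geostrophic balance (pressure-gradient force = Coriolis force):
V_g = (1/(fρ)) |∂P/∂n| = 9.96×10⁻⁴ / (1.37×10⁻⁴ × 0.905) = 8.03 m/s

8.03 m/s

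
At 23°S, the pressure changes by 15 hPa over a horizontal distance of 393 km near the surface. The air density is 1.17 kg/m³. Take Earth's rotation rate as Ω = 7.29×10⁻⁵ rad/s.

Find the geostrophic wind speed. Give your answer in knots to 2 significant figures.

Coriolis parameter at 23°S:
f = 2Ω sin φ = 2 × 7.29×10⁻⁵ × sin 23° = 5.70×10⁻⁵ s⁻¹
Pressure gradient: |∂P/∂n| = 1500 Pa / 393000 m = 3.82×10⁻³ Pa/m
Geostrophic balance (pressure-gradient force = Coriolis force):
V_g = (1/(fρ)) |∂P/∂n| = 3.82×10⁻³ / (5.70×10⁻⁵ × 1.17) = 57.3 m/s
Converting: 57.3 m/s × 1.944 = 110 knots

110 knots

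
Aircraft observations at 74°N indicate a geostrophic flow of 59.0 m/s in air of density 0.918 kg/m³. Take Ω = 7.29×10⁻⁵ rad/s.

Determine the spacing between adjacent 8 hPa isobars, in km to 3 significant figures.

105 km

Coriolis parameter at 74°N:
f = 2Ω sin φ = 2 × 7.29×10⁻⁵ × sin 74° = 1.40×10⁻⁴ s⁻¹
Geostrophic balance rearranged: |∂P/∂n| = f ρ V_g
|∂P/∂n| = 1.40×10⁻⁴ × 0.918 × 59.0 = 7.59×10⁻³ Pa/m
Isobar spacing: Δn = ΔP/|∂P/∂n| = 800 Pa / 7.59×10⁻³ Pa/m = 105389 m ≈ 105 km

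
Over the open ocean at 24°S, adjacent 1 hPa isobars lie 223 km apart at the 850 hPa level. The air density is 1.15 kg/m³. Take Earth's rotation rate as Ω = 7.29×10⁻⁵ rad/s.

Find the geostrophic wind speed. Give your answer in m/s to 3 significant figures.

Coriolis parameter at 24°S:
f = 2Ω sin φ = 2 × 7.29×10⁻⁵ × sin 24° = 5.93×10⁻⁵ s⁻¹
Pressure gradient: |∂P/∂n| = 100 Pa / 223000 m = 4.48×10⁻⁴ Pa/m
Geostrophic balance (pressure-gradient force = Coriolis force):
V_g = (1/(fρ)) |∂P/∂n| = 4.48×10⁻⁴ / (5.93×10⁻⁵ × 1.15) = 6.58 m/s

6.58 m/s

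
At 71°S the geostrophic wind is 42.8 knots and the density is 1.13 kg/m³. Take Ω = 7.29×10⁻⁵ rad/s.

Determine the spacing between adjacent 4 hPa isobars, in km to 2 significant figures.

Coriolis parameter at 71°S:
f = 2Ω sin φ = 2 × 7.29×10⁻⁵ × sin 71° = 1.38×10⁻⁴ s⁻¹
Wind speed in SI: 42.8 knots = 22.0 m/s
Geostrophic balance rearranged: |∂P/∂n| = f ρ V_g
|∂P/∂n| = 1.38×10⁻⁴ × 1.13 × 22.0 = 3.43×10⁻³ Pa/m
Isobar spacing: Δn = ΔP/|∂P/∂n| = 400 Pa / 3.43×10⁻³ Pa/m = 116620 m ≈ 120 km

120 km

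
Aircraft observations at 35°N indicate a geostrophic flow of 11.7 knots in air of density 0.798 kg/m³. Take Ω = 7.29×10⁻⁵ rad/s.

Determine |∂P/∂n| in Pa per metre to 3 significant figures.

Coriolis parameter at 35°N:
f = 2Ω sin φ = 2 × 7.29×10⁻⁵ × sin 35° = 8.36×10⁻⁵ s⁻¹
Wind speed in SI: 11.7 knots = 6.02 m/s
Geostrophic balance rearranged: |∂P/∂n| = f ρ V_g
|∂P/∂n| = 8.36×10⁻⁵ × 0.798 × 6.02 = 4.02×10⁻⁴ Pa/m

4.02×10⁻⁴ Pa/m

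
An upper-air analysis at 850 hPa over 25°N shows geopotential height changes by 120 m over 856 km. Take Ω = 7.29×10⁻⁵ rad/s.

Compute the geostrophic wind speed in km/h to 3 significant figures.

80.3 km/h

Coriolis parameter at 25°N:
f = 2Ω sin φ = 2 × 7.29×10⁻⁵ × sin 25° = 6.16×10⁻⁵ s⁻¹
Height gradient: |∂Z/∂n| = 120 m / 856000 m = 1.40×10⁻⁴
On a pressure surface, geostrophic balance gives V_g = (g/f)|∂Z/∂n|:
V_g = 9.81 × 1.40×10⁻⁴ / 6.16×10⁻⁵ = 22.3 m/s
Converting: 22.3 m/s × 3.6 = 80.3 km/h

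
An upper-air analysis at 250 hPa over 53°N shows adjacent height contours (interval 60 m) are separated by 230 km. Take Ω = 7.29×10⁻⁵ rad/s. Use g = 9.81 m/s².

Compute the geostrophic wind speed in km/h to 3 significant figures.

79.1 km/h

Coriolis parameter at 53°N:
f = 2Ω sin φ = 2 × 7.29×10⁻⁵ × sin 53° = 1.16×10⁻⁴ s⁻¹
Height gradient: |∂Z/∂n| = 60 m / 230000 m = 2.61×10⁻⁴
On a pressure surface, geostrophic balance gives V_g = (g/f)|∂Z/∂n|:
V_g = 9.81 × 2.61×10⁻⁴ / 1.16×10⁻⁴ = 22.0 m/s
Converting: 22.0 m/s × 3.6 = 79.1 km/h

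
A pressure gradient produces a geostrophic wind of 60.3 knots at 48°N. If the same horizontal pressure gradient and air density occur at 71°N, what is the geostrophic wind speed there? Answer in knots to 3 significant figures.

With the same pressure gradient and density, V_g ∝ 1/f ∝ 1/sin φ.
V₂ = V₁ · sin φ₁ / sin φ₂ = 60.3 × sin 48° / sin 71°
V₂ = 60.3 × 0.7431/0.9455 = 47.4 knots

47.4 knots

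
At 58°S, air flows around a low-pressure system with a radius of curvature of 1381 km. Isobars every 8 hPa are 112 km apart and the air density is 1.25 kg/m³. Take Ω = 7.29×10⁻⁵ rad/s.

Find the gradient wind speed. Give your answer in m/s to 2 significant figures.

38 m/s

Coriolis parameter at 58°S:
f = 2Ω sin φ = 2 × 7.29×10⁻⁵ × sin 58° = 1.24×10⁻⁴ s⁻¹
Pressure gradient: |∂P/∂n| = 800 Pa / 112000 m = 7.14×10⁻³ Pa/m
Geostrophic speed: V_g = |∂P/∂n|/(fρ) = 7.14×10⁻³/(1.24×10⁻⁴ × 1.25) = 46.2 m/s
Around a low, centrifugal force acts outward with Coriolis, so pressure-gradient force balances both:
(1/ρ)|∂P/∂n| = fV + V²/R  →  V² + fR·V − fR·V_g = 0
With fR = 1.24×10⁻⁴ × 1381×10³ m = 171 m/s:
V = [−fR + √((fR)² + 4 fR V_g)]/2 = [−171 + √(171² + 4×171×46.2)]/2 = 37.8 m/s
Subgeostrophic (V < V_g = 46.2 m/s), as expected around a low.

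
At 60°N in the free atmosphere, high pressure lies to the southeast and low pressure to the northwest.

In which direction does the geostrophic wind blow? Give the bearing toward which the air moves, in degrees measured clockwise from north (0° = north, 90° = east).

The pressure-gradient force points toward the northwest (bearing 315°).
Geostrophic balance: in the Northern Hemisphere the Coriolis force deflects motion to the right, so the geostrophic wind blows 90° to the right of the pressure-gradient force (low pressure on the left).
Rotating 315° by 90° clockwise gives 045° — the wind blows toward the northeast.

045°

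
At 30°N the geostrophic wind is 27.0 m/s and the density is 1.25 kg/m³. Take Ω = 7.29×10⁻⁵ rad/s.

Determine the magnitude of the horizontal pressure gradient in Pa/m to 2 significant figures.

2.5×10⁻³ Pa/m

Coriolis parameter at 30°N:
f = 2Ω sin φ = 2 × 7.29×10⁻⁵ × sin 30° = 7.29×10⁻⁵ s⁻¹
Geostrophic balance rearranged: |∂P/∂n| = f ρ V_g
|∂P/∂n| = 7.29×10⁻⁵ × 1.25 × 27.0 = 2.46×10⁻³ Pa/m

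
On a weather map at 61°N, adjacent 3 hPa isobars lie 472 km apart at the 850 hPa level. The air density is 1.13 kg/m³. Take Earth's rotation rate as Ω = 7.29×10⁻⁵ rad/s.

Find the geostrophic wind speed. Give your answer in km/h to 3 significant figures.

15.9 km/h

Coriolis parameter at 61°N:
f = 2Ω sin φ = 2 × 7.29×10⁻⁵ × sin 61° = 1.28×10⁻⁴ s⁻¹
Pressure gradient: |∂P/∂n| = 300 Pa / 472000 m = 6.36×10⁻⁴ Pa/m
Geostrophic balance (pressure-gradient force = Coriolis force):
V_g = (1/(fρ)) |∂P/∂n| = 6.36×10⁻⁴ / (1.28×10⁻⁴ × 1.13) = 4.41 m/s
Converting: 4.41 m/s × 3.6 = 15.9 km/h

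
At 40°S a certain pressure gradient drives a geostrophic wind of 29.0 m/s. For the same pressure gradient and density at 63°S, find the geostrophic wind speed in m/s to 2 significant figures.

21 m/s

With the same pressure gradient and density, V_g ∝ 1/f ∝ 1/sin φ.
V₂ = V₁ · sin φ₁ / sin φ₂ = 29.0 × sin 40° / sin 63°
V₂ = 29.0 × 0.6428/0.8910 = 21 m/s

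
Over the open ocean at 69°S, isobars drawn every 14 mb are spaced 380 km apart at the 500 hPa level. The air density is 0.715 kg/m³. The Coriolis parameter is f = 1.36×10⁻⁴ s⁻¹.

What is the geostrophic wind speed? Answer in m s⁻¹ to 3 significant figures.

37.9 m s⁻¹

Pressure gradient: |∂P/∂n| = 1400 Pa / 380000 m = 3.68×10⁻³ Pa/m
Geostrophic balance (pressure-gradient force = Coriolis force):
V_g = (1/(fρ)) |∂P/∂n| = 3.68×10⁻³ / (1.36×10⁻⁴ × 0.715) = 37.9 m/s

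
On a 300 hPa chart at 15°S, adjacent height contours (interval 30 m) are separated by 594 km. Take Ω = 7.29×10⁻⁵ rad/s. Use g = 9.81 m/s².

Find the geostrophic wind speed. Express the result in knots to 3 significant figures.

Coriolis parameter at 15°S:
f = 2Ω sin φ = 2 × 7.29×10⁻⁵ × sin 15° = 3.77×10⁻⁵ s⁻¹
Height gradient: |∂Z/∂n| = 30 m / 594000 m = 5.05×10⁻⁵
On a pressure surface, geostrophic balance gives V_g = (g/f)|∂Z/∂n|:
V_g = 9.81 × 5.05×10⁻⁵ / 3.77×10⁻⁵ = 13.1 m/s
Converting: 13.1 m/s × 1.944 = 25.5 knots

25.5 knots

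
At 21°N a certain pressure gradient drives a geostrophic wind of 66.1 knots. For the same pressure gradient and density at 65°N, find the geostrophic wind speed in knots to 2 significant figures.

With the same pressure gradient and density, V_g ∝ 1/f ∝ 1/sin φ.
V₂ = V₁ · sin φ₁ / sin φ₂ = 66.1 × sin 21° / sin 65°
V₂ = 66.1 × 0.3584/0.9063 = 26 knots

26 knots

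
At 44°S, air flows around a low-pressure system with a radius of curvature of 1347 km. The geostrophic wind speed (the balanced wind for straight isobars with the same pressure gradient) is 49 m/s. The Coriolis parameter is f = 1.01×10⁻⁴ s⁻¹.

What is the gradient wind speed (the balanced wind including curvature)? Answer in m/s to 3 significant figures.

38.2 m/s

Around a low, centrifugal force acts outward with Coriolis, so pressure-gradient force balances both:
(1/ρ)|∂P/∂n| = fV + V²/R  →  V² + fR·V − fR·V_g = 0
With fR = 1.01×10⁻⁴ × 1347×10³ m = 136 m/s:
V = [−fR + √((fR)² + 4 fR V_g)]/2 = [−136 + √(136² + 4×136×49)]/2 = 38.2 m/s
Subgeostrophic (V < V_g = 49 m/s), as expected around a low.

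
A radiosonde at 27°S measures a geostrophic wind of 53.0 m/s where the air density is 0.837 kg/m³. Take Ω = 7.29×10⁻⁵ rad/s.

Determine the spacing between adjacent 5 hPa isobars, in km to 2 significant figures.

Coriolis parameter at 27°S:
f = 2Ω sin φ = 2 × 7.29×10⁻⁵ × sin 27° = 6.62×10⁻⁵ s⁻¹
Geostrophic balance rearranged: |∂P/∂n| = f ρ V_g
|∂P/∂n| = 6.62×10⁻⁵ × 0.837 × 53.0 = 2.94×10⁻³ Pa/m
Isobar spacing: Δn = ΔP/|∂P/∂n| = 500 Pa / 2.94×10⁻³ Pa/m = 170280 m ≈ 170 km

170 km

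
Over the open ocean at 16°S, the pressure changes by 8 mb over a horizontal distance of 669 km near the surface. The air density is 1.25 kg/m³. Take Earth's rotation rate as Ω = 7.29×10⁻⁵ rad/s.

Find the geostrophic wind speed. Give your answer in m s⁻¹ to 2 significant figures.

24 m s⁻¹

Coriolis parameter at 16°S:
f = 2Ω sin φ = 2 × 7.29×10⁻⁵ × sin 16° = 4.02×10⁻⁵ s⁻¹
Pressure gradient: |∂P/∂n| = 800 Pa / 669000 m = 1.20×10⁻³ Pa/m
Geostrophic balance (pressure-gradient force = Coriolis force):
V_g = (1/(fρ)) |∂P/∂n| = 1.20×10⁻³ / (4.02×10⁻⁵ × 1.25) = 23.8 m/s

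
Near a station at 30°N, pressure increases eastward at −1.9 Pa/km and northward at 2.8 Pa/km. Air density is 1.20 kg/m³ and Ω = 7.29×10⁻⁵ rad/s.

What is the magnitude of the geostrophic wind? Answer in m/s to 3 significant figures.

38.7 m/s

Coriolis parameter at 30°N:
f = 2Ω sin φ = 2 × 7.29×10⁻⁵ × sin 30° = 7.29×10⁻⁵ s⁻¹
Component geostrophic relations (x east, y north):
u_g = −(1/(fρ)) ∂P/∂y,  v_g = (1/(fρ)) ∂P/∂x
u_g = −(2.8×10⁻³)/(7.29×10⁻⁵ × 1.20) = −32.0 m/s;  v_g = (−1.9×10⁻³)/(7.29×10⁻⁵ × 1.20) = −21.7 m/s
|V_g| = √(u_g² + v_g²) = 38.7 m/s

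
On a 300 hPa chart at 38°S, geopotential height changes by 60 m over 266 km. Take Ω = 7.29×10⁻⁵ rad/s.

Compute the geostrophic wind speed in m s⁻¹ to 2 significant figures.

25 m s⁻¹

Coriolis parameter at 38°S:
f = 2Ω sin φ = 2 × 7.29×10⁻⁵ × sin 38° = 8.98×10⁻⁵ s⁻¹
Height gradient: |∂Z/∂n| = 60 m / 266000 m = 2.26×10⁻⁴
On a pressure surface, geostrophic balance gives V_g = (g/f)|∂Z/∂n|:
V_g = 9.81 × 2.26×10⁻⁴ / 8.98×10⁻⁵ = 24.7 m/s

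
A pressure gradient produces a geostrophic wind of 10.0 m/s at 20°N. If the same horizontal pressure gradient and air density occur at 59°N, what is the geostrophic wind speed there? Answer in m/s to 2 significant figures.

With the same pressure gradient and density, V_g ∝ 1/f ∝ 1/sin φ.
V₂ = V₁ · sin φ₁ / sin φ₂ = 10.0 × sin 20° / sin 59°
V₂ = 10.0 × 0.3420/0.8572 = 4.0 m/s

4.0 m/s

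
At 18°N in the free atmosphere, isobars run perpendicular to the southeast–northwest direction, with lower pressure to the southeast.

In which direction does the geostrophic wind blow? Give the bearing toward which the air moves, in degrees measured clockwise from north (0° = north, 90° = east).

225°

The pressure-gradient force points toward the southeast (bearing 135°).
Geostrophic balance: in the Northern Hemisphere the Coriolis force deflects motion to the right, so the geostrophic wind blows 90° to the right of the pressure-gradient force (low pressure on the left).
Rotating 135° by 90° clockwise gives 225° — the wind blows toward the southwest.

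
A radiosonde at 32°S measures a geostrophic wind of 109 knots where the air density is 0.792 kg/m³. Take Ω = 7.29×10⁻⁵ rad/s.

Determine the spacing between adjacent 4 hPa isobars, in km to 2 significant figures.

120 km

Coriolis parameter at 32°S:
f = 2Ω sin φ = 2 × 7.29×10⁻⁵ × sin 32° = 7.73×10⁻⁵ s⁻¹
Wind speed in SI: 109 knots = 56.1 m/s
Geostrophic balance rearranged: |∂P/∂n| = f ρ V_g
|∂P/∂n| = 7.73×10⁻⁵ × 0.792 × 56.1 = 3.43×10⁻³ Pa/m
Isobar spacing: Δn = ΔP/|∂P/∂n| = 400 Pa / 3.43×10⁻³ Pa/m = 116574 m ≈ 120 km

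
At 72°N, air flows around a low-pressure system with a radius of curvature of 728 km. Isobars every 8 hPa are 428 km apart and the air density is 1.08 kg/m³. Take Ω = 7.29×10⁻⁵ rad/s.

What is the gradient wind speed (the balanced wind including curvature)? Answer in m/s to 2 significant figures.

11 m/s

Coriolis parameter at 72°N:
f = 2Ω sin φ = 2 × 7.29×10⁻⁵ × sin 72° = 1.39×10⁻⁴ s⁻¹
Pressure gradient: |∂P/∂n| = 800 Pa / 428000 m = 1.87×10⁻³ Pa/m
Geostrophic speed: V_g = |∂P/∂n|/(fρ) = 1.87×10⁻³/(1.39×10⁻⁴ × 1.08) = 12.5 m/s
Around a low, centrifugal force acts outward with Coriolis, so pressure-gradient force balances both:
(1/ρ)|∂P/∂n| = fV + V²/R  →  V² + fR·V − fR·V_g = 0
With fR = 1.39×10⁻⁴ × 728×10³ m = 101 m/s:
V = [−fR + √((fR)² + 4 fR V_g)]/2 = [−101 + √(101² + 4×101×12.5)]/2 = 11.2 m/s
Subgeostrophic (V < V_g = 12.5 m/s), as expected around a low.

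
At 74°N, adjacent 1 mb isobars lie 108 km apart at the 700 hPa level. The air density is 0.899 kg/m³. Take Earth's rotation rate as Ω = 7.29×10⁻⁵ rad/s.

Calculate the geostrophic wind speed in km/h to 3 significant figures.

26.5 km/h

Coriolis parameter at 74°N:
f = 2Ω sin φ = 2 × 7.29×10⁻⁵ × sin 74° = 1.40×10⁻⁴ s⁻¹
Pressure gradient: |∂P/∂n| = 100 Pa / 108000 m = 9.26×10⁻⁴ Pa/m
Geostrophic balance (pressure-gradient force = Coriolis force):
V_g = (1/(fρ)) |∂P/∂n| = 9.26×10⁻⁴ / (1.40×10⁻⁴ × 0.899) = 7.35 m/s
Converting: 7.35 m/s × 3.6 = 26.5 km/h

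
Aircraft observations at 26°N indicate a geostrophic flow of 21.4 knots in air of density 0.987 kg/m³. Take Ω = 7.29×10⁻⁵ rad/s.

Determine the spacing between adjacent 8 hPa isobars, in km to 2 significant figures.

1200 km

Coriolis parameter at 26°N:
f = 2Ω sin φ = 2 × 7.29×10⁻⁵ × sin 26° = 6.39×10⁻⁵ s⁻¹
Wind speed in SI: 21.4 knots = 11.0 m/s
Geostrophic balance rearranged: |∂P/∂n| = f ρ V_g
|∂P/∂n| = 6.39×10⁻⁵ × 0.987 × 11.0 = 6.94×10⁻⁴ Pa/m
Isobar spacing: Δn = ΔP/|∂P/∂n| = 800 Pa / 6.94×10⁻⁴ Pa/m = 1151918 m ≈ 1200 km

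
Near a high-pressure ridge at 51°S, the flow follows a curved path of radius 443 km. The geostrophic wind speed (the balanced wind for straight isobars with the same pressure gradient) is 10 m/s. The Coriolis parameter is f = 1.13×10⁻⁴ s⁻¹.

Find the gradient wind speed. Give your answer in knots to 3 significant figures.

Around a high, pressure-gradient force acts outward with centrifugal, so Coriolis balances both:
fV = (1/ρ)|∂P/∂n| + V²/R  →  V² − fR·V + fR·V_g = 0
With fR = 1.13×10⁻⁴ × 443×10³ m = 50.1 m/s:
V = [fR − √((fR)² − 4 fR V_g)]/2 = [50.1 − √(50.1² − 4×50.1×10)]/2 = 13.8 m/s
Supergeostrophic (V > V_g = 10 m/s), as expected around a high.
Converting: 13.8 m/s × 1.944 = 26.8 knots

26.8 knots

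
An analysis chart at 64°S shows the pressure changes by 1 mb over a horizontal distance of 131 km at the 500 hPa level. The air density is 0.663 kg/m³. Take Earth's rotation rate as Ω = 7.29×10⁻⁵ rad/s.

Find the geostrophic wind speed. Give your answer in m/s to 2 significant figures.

Coriolis parameter at 64°S:
f = 2Ω sin φ = 2 × 7.29×10⁻⁵ × sin 64° = 1.31×10⁻⁴ s⁻¹
Pressure gradient: |∂P/∂n| = 100 Pa / 131000 m = 7.63×10⁻⁴ Pa/m
Geostrophic balance (pressure-gradient force = Coriolis force):
V_g = (1/(fρ)) |∂P/∂n| = 7.63×10⁻⁴ / (1.31×10⁻⁴ × 0.663) = 8.79 m/s

8.8 m/s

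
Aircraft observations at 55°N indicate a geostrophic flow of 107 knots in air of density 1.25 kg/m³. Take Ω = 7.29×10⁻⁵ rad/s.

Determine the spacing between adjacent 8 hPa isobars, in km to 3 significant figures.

97.4 km

Coriolis parameter at 55°N:
f = 2Ω sin φ = 2 × 7.29×10⁻⁵ × sin 55° = 1.19×10⁻⁴ s⁻¹
Wind speed in SI: 107 knots = 55.0 m/s
Geostrophic balance rearranged: |∂P/∂n| = f ρ V_g
|∂P/∂n| = 1.19×10⁻⁴ × 1.25 × 55.0 = 8.22×10⁻³ Pa/m
Isobar spacing: Δn = ΔP/|∂P/∂n| = 800 Pa / 8.22×10⁻³ Pa/m = 97350 m ≈ 97.4 km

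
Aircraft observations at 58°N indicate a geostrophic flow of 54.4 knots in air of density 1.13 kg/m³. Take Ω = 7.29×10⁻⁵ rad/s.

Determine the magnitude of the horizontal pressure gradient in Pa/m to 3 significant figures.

Coriolis parameter at 58°N:
f = 2Ω sin φ = 2 × 7.29×10⁻⁵ × sin 58° = 1.24×10⁻⁴ s⁻¹
Wind speed in SI: 54.4 knots = 28.0 m/s
Geostrophic balance rearranged: |∂P/∂n| = f ρ V_g
|∂P/∂n| = 1.24×10⁻⁴ × 1.13 × 28.0 = 3.91×10⁻³ Pa/m

3.91×10⁻³ Pa/m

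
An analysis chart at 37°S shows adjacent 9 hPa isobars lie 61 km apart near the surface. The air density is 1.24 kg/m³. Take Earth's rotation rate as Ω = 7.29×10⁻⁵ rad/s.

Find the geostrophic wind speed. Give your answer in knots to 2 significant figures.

Coriolis parameter at 37°S:
f = 2Ω sin φ = 2 × 7.29×10⁻⁵ × sin 37° = 8.77×10⁻⁵ s⁻¹
Pressure gradient: |∂P/∂n| = 900 Pa / 61000 m = 1.48×10⁻² Pa/m
Geostrophic balance (pressure-gradient force = Coriolis force):
V_g = (1/(fρ)) |∂P/∂n| = 1.48×10⁻² / (8.77×10⁻⁵ × 1.24) = 136 m/s
Converting: 136 m/s × 1.944 = 260 knots

260 knots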